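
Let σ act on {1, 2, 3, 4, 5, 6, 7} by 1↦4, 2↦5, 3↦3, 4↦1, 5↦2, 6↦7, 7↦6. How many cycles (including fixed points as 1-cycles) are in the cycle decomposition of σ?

4

Cycle decomposition: (1 4) (2 5) (3) (6 7).
4 cycles.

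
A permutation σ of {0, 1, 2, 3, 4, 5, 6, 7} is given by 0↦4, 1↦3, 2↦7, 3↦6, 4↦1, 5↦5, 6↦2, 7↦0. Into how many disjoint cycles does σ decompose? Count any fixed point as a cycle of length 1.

2

Cycle decomposition: (0 4 1 3 6 2 7) (5).
2 cycles.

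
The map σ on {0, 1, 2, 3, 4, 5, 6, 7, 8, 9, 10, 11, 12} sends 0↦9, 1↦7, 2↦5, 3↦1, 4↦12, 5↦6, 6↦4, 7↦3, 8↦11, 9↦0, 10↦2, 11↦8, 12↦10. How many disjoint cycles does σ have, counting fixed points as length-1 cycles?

Cycle decomposition: (0 9) (1 7 3) (2 5 6 4 12 10) (8 11).
4 cycles.

4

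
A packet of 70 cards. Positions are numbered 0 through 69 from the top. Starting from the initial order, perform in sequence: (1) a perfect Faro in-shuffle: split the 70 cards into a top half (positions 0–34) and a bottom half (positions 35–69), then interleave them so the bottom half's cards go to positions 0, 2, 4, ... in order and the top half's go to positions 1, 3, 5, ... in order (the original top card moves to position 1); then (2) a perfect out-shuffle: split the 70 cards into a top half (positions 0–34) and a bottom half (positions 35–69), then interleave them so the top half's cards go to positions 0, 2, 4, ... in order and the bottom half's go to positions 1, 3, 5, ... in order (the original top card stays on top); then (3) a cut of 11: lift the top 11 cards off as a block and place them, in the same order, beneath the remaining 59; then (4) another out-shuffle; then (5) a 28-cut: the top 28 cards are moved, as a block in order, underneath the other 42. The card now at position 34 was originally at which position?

Undo the operations in reverse order, starting from position 34:
  undo op 5 (cut 28): 34 ← 62
  undo op 4 (out-shuffle, from top half): 62 ← 31
  undo op 3 (cut 11): 31 ← 42
  undo op 2 (out-shuffle, from top half): 42 ← 21
  undo op 1 (in-shuffle, from top half): 21 ← 10
So the card at position 34 came from original position 10.

10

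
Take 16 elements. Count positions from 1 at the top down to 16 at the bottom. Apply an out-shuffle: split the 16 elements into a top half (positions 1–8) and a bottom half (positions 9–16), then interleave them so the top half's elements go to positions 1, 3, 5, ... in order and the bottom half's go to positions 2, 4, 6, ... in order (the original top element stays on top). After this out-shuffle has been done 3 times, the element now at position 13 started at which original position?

10

Work backwards from position 13, undoing one out-shuffle at a time:
13 ← 7 ← 4 ← 10
So the element now at position 13 started at position 10.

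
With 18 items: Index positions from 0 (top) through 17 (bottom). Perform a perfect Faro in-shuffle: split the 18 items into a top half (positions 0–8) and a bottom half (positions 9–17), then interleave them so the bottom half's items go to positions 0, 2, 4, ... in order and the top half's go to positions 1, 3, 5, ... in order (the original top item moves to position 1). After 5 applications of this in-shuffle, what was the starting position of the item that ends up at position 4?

14

Work backwards from position 4, undoing one in-shuffle at a time:
4 ← 11 ← 5 ← 2 ← 10 ← 14
So the item now at position 4 started at position 14.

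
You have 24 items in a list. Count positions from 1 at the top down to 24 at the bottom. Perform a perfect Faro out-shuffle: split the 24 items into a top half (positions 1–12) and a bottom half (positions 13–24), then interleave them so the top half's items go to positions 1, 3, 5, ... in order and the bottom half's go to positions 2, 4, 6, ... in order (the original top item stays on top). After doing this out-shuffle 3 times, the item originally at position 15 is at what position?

Track the item's position through each out-shuffle:
15 → 6 → 11 → 21

21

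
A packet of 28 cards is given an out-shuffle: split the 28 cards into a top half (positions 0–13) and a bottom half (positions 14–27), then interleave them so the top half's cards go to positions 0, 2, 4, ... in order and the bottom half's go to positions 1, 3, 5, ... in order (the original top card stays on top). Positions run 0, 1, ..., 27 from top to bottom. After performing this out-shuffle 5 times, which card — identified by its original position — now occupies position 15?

Work backwards from position 15, undoing one out-shuffle at a time:
15 ← 21 ← 24 ← 12 ← 6 ← 3
So the card now at position 15 started at position 3.

3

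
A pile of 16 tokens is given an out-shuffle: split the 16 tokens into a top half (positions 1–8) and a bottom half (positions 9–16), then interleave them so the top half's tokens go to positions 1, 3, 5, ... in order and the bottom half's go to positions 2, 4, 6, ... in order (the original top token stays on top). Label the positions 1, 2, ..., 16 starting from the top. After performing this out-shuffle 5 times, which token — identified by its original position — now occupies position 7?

Work backwards from position 7, undoing one out-shuffle at a time:
7 ← 4 ← 10 ← 13 ← 7 ← 4
So the token now at position 7 started at position 4.

4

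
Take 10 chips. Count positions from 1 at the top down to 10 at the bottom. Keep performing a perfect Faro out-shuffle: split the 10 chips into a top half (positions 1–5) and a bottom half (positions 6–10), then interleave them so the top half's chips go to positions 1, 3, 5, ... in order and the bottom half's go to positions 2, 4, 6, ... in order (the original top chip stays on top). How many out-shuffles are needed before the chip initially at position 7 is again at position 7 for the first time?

2

Follow position 7 under repeated out-shuffles:
7 → 4 → 7
It first returns after 2 out-shuffles.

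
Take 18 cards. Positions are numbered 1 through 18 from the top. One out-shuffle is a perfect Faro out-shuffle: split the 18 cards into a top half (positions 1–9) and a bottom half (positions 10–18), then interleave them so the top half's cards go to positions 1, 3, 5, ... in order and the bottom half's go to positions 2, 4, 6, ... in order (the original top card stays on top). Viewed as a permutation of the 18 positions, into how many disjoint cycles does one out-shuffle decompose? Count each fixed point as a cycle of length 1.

4

Trace each unvisited position around until it returns:
(1) (2 3 5 9 17 16 14 10) (4 7 13 8 15 12 6 11) (18)
4 cycles in total.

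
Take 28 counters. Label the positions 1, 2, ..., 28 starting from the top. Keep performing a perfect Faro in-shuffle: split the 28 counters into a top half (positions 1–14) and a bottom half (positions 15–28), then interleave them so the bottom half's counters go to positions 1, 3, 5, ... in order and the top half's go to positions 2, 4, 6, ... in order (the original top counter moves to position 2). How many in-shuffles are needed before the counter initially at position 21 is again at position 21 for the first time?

28

Follow position 21 under repeated in-shuffles:
21 → 13 → 26 → 23 → 17 → 5 → 10 → 20 → ... → 21 (length 28)
It first returns after 28 in-shuffles.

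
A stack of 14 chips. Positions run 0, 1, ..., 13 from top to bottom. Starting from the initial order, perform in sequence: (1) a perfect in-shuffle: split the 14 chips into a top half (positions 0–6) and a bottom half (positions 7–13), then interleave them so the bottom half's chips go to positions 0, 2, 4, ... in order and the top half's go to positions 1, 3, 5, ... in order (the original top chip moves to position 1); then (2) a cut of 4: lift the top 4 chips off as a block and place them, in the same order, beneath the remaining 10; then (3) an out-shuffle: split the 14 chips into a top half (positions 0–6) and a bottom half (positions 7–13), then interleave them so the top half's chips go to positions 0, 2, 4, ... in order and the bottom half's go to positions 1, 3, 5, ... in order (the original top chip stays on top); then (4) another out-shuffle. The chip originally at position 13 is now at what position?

Track the chip from position 13 forward through each operation:
  after op 1 (in-shuffle): 13 → 12
  after op 2 (cut 4): 12 → 8
  after op 3 (out-shuffle): 8 → 3
  after op 4 (out-shuffle): 3 → 6

6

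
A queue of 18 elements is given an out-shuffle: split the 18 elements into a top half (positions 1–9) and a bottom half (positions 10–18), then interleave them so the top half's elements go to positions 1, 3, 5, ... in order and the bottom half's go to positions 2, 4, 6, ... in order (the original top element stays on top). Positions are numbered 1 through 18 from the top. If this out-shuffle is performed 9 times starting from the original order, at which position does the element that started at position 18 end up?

18

Position 18 is a fixed point of every out-shuffle, so the element never moves.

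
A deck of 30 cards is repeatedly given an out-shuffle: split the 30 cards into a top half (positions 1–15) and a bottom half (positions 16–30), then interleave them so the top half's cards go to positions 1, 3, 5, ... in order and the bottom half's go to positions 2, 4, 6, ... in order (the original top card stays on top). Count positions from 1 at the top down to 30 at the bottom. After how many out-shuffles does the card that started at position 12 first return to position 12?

Follow position 12 under repeated out-shuffles:
12 → 23 → 16 → 2 → 3 → 5 → 9 → 17 → ... → 12 (length 28)
It first returns after 28 out-shuffles.

28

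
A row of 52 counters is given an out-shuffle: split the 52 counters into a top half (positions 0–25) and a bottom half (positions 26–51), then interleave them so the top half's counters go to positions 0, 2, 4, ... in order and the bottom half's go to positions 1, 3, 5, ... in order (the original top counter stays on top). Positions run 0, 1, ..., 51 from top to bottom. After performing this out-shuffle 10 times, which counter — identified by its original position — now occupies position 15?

42

Work backwards from position 15, undoing one out-shuffle at a time:
15 ← 33 ← 42 ← 21 ← 36 ← 18 ← 9 ← 30 ← 15 ← 33 ← 42
So the counter now at position 15 started at position 42.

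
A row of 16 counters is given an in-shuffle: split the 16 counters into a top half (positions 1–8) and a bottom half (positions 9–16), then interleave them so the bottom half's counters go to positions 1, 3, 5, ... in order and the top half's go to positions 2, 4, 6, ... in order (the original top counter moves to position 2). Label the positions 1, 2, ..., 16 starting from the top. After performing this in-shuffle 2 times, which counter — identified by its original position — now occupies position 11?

Work backwards from position 11, undoing one in-shuffle at a time:
11 ← 14 ← 7
So the counter now at position 11 started at position 7.

7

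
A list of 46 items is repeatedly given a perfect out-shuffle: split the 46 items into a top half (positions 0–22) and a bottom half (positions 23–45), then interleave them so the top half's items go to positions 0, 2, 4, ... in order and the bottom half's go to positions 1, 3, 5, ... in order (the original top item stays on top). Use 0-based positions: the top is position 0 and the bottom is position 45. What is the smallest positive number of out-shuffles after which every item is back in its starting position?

12

The out-shuffle permutes the 46 positions with cycle lengths [1, 1, 2, 4, 4, 4, 6, 12, 12].
Every item is home exactly when every cycle has completed a whole number of laps, i.e. after lcm(1, 2, 4, 6, 12) = 12 out-shuffles.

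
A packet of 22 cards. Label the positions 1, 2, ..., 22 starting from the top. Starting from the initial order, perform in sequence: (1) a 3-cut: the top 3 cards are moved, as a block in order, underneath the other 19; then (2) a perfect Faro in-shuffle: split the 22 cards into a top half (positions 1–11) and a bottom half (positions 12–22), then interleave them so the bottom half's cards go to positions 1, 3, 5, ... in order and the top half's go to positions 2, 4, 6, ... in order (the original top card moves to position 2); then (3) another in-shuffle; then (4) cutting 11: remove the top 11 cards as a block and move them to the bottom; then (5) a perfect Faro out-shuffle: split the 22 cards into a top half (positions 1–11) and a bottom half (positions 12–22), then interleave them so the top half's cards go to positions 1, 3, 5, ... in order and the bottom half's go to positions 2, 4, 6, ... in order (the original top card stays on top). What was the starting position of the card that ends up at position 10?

10

Undo the operations in reverse order, starting from position 10:
  undo op 5 (out-shuffle, from bottom half): 10 ← 16
  undo op 4 (cut 11): 16 ← 5
  undo op 3 (in-shuffle, from bottom half): 5 ← 14
  undo op 2 (in-shuffle, from top half): 14 ← 7
  undo op 1 (cut 3): 7 ← 10
So the card at position 10 came from original position 10.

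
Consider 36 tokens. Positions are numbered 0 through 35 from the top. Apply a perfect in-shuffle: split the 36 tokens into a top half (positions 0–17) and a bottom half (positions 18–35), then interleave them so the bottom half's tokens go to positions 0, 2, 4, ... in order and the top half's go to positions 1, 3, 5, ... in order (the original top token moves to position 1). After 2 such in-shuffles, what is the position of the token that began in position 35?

Track the token's position through each in-shuffle:
35 → 34 → 32

32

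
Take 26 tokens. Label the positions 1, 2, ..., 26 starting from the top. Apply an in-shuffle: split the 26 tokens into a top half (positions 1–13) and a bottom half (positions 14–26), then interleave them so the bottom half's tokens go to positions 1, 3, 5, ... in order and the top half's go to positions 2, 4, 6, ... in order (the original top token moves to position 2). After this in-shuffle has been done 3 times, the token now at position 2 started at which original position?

Work backwards from position 2, undoing one in-shuffle at a time:
2 ← 1 ← 14 ← 7
So the token now at position 2 started at position 7.

7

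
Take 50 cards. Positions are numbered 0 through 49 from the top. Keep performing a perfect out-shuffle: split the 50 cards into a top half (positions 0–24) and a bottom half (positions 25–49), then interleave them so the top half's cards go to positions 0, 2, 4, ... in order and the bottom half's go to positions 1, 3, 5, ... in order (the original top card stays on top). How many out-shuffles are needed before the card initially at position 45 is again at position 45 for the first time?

21

Follow position 45 under repeated out-shuffles:
45 → 41 → 33 → 17 → 34 → 19 → 38 → 27 → ... → 45 (length 21)
It first returns after 21 out-shuffles.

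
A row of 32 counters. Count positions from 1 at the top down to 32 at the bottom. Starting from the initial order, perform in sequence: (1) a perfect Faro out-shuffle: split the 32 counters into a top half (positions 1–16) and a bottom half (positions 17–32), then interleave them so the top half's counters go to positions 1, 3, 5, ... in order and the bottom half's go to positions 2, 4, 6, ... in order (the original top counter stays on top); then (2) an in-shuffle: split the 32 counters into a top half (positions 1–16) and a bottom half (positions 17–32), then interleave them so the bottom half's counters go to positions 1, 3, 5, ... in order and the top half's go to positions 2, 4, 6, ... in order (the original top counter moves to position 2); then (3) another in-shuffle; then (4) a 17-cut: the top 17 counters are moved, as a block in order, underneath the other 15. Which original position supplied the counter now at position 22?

Undo the operations in reverse order, starting from position 22:
  undo op 4 (cut 17): 22 ← 7
  undo op 3 (in-shuffle, from bottom half): 7 ← 20
  undo op 2 (in-shuffle, from top half): 20 ← 10
  undo op 1 (out-shuffle, from bottom half): 10 ← 21
So the counter at position 22 came from original position 21.

21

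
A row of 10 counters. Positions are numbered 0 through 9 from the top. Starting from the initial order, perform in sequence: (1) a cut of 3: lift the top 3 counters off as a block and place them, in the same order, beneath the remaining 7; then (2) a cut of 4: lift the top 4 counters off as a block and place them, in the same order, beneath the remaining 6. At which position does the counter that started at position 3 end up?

Track the counter from position 3 forward through each operation:
  after op 1 (cut 3): 3 → 0
  after op 2 (cut 4): 0 → 6

6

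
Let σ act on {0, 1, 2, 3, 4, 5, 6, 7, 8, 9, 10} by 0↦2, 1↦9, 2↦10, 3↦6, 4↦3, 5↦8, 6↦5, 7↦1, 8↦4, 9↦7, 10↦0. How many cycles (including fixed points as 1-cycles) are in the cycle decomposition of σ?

3

Cycle decomposition: (0 2 10) (1 9 7) (3 6 5 8 4).
3 cycles.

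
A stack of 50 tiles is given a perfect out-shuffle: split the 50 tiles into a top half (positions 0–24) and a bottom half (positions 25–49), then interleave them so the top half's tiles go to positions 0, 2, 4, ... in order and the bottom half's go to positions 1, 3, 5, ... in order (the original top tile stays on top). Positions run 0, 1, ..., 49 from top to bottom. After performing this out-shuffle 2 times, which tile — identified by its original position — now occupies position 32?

8

Work backwards from position 32, undoing one out-shuffle at a time:
32 ← 16 ← 8
So the tile now at position 32 started at position 8.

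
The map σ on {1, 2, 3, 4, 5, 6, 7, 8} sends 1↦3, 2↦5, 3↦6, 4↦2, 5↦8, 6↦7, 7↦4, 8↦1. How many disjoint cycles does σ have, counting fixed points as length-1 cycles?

1

Cycle decomposition: (1 3 6 7 4 2 5 8).
1 cycle.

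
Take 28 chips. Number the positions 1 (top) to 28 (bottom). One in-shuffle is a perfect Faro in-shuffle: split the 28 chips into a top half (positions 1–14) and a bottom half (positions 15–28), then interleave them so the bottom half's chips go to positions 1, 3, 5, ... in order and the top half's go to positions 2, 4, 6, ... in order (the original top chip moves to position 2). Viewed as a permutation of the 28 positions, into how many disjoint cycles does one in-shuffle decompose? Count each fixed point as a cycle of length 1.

Trace each unvisited position around until it returns:
(1 2 4 8 16 3 ... len 28)
1 cycle in total.

1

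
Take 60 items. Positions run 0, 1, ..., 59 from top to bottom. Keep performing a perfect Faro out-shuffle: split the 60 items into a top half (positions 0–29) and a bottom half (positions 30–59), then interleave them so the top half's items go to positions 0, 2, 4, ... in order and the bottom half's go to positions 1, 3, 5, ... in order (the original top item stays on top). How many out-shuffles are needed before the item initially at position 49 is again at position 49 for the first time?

58

Follow position 49 under repeated out-shuffles:
49 → 39 → 19 → 38 → 17 → 34 → 9 → 18 → ... → 49 (length 58)
It first returns after 58 out-shuffles.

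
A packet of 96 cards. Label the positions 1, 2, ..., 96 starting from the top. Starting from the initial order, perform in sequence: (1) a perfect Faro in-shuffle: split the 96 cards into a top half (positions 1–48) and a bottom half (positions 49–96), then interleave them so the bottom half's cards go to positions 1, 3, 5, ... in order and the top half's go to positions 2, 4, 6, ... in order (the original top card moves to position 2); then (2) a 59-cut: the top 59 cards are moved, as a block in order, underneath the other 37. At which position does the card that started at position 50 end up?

Track the card from position 50 forward through each operation:
  after op 1 (in-shuffle): 50 → 3
  after op 2 (cut 59): 3 → 40

40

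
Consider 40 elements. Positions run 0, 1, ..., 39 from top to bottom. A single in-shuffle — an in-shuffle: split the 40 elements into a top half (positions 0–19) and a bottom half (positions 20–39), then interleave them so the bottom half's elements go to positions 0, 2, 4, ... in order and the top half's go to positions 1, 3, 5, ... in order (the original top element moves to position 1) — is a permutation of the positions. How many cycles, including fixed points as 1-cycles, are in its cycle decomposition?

Trace each unvisited position around until it returns:
(0 1 3 7 15 31 ... len 20) (2 5 11 23 6 13 ... len 20)
2 cycles in total.

2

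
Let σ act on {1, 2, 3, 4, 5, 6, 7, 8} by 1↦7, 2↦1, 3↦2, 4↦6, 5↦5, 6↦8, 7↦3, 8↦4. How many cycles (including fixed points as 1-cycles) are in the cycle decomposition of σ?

3

Cycle decomposition: (1 7 3 2) (4 6 8) (5).
3 cycles.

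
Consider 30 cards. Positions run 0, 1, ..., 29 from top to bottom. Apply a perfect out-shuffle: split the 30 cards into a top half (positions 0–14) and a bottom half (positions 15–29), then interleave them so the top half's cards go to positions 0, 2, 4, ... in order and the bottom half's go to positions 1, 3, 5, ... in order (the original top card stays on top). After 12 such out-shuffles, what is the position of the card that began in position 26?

Track the card's position through each out-shuffle:
26 → 23 → 17 → 5 → 10 → 20 → 11 → 22 → 15 → 1 → 2 → 4 → 8

8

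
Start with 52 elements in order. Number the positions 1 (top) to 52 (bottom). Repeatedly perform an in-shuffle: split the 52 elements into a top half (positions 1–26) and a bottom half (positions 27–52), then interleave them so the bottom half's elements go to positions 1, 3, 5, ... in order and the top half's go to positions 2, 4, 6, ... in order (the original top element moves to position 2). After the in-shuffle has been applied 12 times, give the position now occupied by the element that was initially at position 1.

15

Track the element's position through each in-shuffle:
1 → 2 → 4 → 8 → 16 → 32 → 11 → 22 → 44 → 35 → 17 → 34 → 15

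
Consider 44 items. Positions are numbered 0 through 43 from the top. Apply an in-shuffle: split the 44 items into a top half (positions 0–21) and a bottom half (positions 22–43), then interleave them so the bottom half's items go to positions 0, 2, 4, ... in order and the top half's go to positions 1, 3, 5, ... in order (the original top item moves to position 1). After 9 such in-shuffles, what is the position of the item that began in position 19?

Track the item's position through each in-shuffle:
19 → 39 → 34 → 24 → 4 → 9 → 19 → 39 → 34 → 24

24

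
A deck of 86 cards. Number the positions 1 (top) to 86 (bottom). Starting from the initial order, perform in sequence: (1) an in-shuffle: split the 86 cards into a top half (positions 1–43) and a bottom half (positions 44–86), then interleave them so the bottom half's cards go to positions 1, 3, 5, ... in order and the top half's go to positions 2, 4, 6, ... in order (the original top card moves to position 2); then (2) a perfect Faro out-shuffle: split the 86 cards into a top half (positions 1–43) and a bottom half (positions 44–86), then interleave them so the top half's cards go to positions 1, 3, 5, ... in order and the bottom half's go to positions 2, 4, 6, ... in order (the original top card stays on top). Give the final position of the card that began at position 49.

21

Track the card from position 49 forward through each operation:
  after op 1 (in-shuffle): 49 → 11
  after op 2 (out-shuffle): 11 → 21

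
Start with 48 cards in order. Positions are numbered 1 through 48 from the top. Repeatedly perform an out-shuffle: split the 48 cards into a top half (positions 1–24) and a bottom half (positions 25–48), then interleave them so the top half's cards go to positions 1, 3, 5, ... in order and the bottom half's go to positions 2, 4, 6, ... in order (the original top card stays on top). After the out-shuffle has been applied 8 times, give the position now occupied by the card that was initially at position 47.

27

Track the card's position through each out-shuffle:
47 → 46 → 44 → 40 → 32 → 16 → 31 → 14 → 27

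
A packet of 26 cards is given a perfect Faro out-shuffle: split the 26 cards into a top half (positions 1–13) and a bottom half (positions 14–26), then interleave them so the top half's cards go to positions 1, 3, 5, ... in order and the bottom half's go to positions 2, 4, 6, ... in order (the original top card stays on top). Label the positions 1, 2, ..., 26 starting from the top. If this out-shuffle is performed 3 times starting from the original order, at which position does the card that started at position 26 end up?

26

Position 26 is a fixed point of every out-shuffle, so the card never moves.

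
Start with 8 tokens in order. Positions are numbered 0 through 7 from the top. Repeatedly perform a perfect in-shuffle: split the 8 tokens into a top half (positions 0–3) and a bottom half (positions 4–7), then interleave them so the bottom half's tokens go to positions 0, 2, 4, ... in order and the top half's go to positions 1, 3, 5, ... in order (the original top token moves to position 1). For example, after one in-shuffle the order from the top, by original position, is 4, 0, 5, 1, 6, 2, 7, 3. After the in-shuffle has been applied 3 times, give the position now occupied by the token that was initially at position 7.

Track the token's position through each in-shuffle:
7 → 6 → 4 → 0

0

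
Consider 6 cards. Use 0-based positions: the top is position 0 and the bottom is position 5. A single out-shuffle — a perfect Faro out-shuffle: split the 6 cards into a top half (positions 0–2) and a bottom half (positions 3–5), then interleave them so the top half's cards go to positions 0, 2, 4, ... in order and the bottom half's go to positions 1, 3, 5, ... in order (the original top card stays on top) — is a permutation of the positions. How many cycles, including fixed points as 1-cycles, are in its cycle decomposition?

3

Trace each unvisited position around until it returns:
(0) (1 2 4 3) (5)
3 cycles in total.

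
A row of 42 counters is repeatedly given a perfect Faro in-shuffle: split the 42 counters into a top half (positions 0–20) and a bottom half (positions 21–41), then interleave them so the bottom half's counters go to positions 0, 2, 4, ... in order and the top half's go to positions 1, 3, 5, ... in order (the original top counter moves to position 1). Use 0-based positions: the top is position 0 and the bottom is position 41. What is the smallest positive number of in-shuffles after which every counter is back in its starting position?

The in-shuffle permutes the 42 positions with cycle lengths [14, 14, 14].
Every counter is home exactly when every cycle has completed a whole number of laps, i.e. after lcm(14) = 14 in-shuffles.

14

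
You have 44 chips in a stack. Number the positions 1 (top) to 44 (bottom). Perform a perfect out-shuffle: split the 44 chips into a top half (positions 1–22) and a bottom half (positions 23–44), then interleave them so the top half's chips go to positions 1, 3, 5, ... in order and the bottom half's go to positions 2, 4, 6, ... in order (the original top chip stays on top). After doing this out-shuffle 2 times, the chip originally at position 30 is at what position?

31

Track the chip's position through each out-shuffle:
30 → 16 → 31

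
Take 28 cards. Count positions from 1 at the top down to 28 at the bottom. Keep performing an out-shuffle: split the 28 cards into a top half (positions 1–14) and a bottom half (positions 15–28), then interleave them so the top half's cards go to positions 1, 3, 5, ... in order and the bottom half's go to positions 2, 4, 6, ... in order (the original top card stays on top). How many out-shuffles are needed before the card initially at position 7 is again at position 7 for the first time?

6

Follow position 7 under repeated out-shuffles:
7 → 13 → 25 → 22 → 16 → 4 → 7
It first returns after 6 out-shuffles.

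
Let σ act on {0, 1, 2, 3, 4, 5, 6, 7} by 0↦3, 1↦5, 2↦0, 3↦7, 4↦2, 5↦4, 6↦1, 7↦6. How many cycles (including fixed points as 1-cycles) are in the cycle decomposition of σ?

1

Cycle decomposition: (0 3 7 6 1 5 4 2).
1 cycle.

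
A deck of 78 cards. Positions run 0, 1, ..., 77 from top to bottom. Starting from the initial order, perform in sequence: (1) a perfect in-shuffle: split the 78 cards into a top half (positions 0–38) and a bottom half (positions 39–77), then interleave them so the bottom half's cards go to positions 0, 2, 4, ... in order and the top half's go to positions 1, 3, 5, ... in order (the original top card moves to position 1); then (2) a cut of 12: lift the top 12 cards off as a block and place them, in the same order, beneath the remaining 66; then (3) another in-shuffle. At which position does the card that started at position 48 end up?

13

Track the card from position 48 forward through each operation:
  after op 1 (in-shuffle): 48 → 18
  after op 2 (cut 12): 18 → 6
  after op 3 (in-shuffle): 6 → 13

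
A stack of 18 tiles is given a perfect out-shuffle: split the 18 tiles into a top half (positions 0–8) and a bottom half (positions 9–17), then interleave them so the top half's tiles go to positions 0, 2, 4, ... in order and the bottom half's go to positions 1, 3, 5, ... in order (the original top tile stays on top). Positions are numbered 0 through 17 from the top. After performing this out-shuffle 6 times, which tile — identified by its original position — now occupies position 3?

Work backwards from position 3, undoing one out-shuffle at a time:
3 ← 10 ← 5 ← 11 ← 14 ← 7 ← 12
So the tile now at position 3 started at position 12.

12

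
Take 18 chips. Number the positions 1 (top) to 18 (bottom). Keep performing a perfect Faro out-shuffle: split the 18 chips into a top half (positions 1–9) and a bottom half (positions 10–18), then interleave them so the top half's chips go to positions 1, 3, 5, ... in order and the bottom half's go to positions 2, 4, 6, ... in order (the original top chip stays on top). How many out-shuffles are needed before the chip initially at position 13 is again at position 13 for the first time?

Follow position 13 under repeated out-shuffles:
13 → 8 → 15 → 12 → 6 → 11 → 4 → 7 → 13
It first returns after 8 out-shuffles.

8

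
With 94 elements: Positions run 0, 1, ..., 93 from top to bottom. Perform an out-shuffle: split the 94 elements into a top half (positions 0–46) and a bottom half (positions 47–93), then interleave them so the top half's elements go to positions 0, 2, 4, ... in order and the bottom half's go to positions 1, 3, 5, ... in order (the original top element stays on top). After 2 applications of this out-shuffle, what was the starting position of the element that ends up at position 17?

Work backwards from position 17, undoing one out-shuffle at a time:
17 ← 55 ← 74
So the element now at position 17 started at position 74.

74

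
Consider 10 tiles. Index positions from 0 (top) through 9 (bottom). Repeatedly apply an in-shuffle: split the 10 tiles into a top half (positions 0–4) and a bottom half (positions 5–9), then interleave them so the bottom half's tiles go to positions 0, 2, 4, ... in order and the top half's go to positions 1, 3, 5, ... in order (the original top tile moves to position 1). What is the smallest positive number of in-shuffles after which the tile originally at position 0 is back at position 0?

Follow position 0 under repeated in-shuffles:
0 → 1 → 3 → 7 → 4 → 9 → 8 → 6 → 2 → 5 → 0
It first returns after 10 in-shuffles.

10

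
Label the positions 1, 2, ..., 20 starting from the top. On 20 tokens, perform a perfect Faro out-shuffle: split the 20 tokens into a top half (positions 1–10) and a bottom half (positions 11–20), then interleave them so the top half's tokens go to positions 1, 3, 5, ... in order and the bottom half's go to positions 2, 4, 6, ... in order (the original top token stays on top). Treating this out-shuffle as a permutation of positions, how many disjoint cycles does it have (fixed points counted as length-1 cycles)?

Trace each unvisited position around until it returns:
(1) (2 3 5 9 17 14 ... len 18) (20)
3 cycles in total.

3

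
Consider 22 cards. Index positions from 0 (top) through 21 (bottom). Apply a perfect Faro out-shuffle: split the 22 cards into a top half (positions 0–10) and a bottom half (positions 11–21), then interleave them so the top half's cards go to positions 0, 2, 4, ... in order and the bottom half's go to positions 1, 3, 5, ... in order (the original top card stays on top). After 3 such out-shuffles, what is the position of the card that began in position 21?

21

Position 21 is a fixed point of every out-shuffle, so the card never moves.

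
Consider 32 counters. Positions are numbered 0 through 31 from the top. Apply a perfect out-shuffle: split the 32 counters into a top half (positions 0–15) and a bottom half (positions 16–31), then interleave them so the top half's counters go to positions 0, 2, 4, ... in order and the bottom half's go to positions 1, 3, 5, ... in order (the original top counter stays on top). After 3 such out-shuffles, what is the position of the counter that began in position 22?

21

Track the counter's position through each out-shuffle:
22 → 13 → 26 → 21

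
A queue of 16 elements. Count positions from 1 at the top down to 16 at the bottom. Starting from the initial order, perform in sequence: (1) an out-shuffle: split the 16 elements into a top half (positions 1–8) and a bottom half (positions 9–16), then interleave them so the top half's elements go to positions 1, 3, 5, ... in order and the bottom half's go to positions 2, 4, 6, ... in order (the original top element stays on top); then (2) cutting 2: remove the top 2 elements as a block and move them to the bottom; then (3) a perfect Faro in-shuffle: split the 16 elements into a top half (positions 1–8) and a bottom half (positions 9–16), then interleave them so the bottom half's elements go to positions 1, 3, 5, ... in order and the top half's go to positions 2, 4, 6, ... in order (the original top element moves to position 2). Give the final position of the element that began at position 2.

2

Track the element from position 2 forward through each operation:
  after op 1 (out-shuffle): 2 → 3
  after op 2 (cut 2): 3 → 1
  after op 3 (in-shuffle): 1 → 2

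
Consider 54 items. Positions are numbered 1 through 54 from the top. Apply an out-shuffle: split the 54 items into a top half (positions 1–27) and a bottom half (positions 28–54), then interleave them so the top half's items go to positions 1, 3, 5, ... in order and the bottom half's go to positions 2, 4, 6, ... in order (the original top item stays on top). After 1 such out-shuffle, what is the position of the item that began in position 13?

25

Track the item's position through each out-shuffle:
13 → 25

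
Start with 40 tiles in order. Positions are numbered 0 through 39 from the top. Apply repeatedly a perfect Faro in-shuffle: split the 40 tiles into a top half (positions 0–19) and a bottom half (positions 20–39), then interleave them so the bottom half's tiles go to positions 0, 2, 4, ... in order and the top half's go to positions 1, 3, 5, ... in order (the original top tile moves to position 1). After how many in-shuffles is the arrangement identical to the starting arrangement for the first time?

20

The in-shuffle permutes the 40 positions with cycle lengths [20, 20].
Every tile is home exactly when every cycle has completed a whole number of laps, i.e. after lcm(20) = 20 in-shuffles.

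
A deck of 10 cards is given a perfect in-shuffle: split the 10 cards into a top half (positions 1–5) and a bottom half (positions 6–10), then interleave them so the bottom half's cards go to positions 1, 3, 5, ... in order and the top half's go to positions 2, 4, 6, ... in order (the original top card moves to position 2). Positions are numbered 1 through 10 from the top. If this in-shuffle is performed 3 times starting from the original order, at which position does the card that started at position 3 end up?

2

Track the card's position through each in-shuffle:
3 → 6 → 1 → 2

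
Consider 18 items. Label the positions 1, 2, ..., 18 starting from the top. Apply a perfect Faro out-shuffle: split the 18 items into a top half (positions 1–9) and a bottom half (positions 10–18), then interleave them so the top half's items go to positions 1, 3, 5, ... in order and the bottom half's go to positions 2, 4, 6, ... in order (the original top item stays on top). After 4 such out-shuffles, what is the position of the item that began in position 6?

Track the item's position through each out-shuffle:
6 → 11 → 4 → 7 → 13

13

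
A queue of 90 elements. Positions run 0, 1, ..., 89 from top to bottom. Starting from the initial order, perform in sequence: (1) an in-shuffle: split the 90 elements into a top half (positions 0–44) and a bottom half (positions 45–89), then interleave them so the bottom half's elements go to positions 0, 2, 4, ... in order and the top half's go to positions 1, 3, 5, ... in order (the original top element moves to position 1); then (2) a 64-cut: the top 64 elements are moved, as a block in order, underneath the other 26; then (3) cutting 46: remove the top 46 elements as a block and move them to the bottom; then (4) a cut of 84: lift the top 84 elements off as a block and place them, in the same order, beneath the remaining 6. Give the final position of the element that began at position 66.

28

Track the element from position 66 forward through each operation:
  after op 1 (in-shuffle): 66 → 42
  after op 2 (cut 64): 42 → 68
  after op 3 (cut 46): 68 → 22
  after op 4 (cut 84): 22 → 28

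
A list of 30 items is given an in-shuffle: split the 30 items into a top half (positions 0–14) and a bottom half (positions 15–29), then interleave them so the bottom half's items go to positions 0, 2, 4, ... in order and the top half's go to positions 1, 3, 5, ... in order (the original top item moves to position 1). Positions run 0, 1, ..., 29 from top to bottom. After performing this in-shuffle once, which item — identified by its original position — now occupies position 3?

Work backwards from position 3, undoing one in-shuffle at a time:
3 ← 1
So the item now at position 3 started at position 1.

1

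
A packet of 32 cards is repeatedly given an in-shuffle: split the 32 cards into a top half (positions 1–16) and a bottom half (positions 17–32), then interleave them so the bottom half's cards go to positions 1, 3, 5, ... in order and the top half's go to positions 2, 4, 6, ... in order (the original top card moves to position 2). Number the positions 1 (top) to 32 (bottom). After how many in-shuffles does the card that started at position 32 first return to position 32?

Follow position 32 under repeated in-shuffles:
32 → 31 → 29 → 25 → 17 → 1 → 2 → 4 → 8 → 16 → 32
It first returns after 10 in-shuffles.

10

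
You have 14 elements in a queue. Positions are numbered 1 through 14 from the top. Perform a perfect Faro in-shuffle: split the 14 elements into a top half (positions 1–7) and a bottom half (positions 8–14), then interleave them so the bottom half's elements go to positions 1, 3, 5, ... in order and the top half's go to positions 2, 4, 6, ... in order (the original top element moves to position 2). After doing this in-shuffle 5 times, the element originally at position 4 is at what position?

Track the element's position through each in-shuffle:
4 → 8 → 1 → 2 → 4 → 8

8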